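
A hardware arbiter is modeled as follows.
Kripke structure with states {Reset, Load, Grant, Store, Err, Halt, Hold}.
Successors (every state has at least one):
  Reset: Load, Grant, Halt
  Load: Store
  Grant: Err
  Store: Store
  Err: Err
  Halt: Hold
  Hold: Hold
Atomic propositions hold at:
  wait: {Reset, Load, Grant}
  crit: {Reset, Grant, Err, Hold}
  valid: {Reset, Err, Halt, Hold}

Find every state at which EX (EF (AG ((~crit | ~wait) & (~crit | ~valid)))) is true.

{Reset, Load, Store}

Sat(~crit) = {Load, Store, Halt}
Sat(~wait) = {Store, Err, Halt, Hold}
Sat(~crit | ~wait) = {Load, Store, Err, Halt, Hold}
Sat(~valid) = {Load, Grant, Store}
Sat(~crit | ~valid) = {Load, Grant, Store, Halt}
Sat((~crit | ~wait) & (~crit | ~valid)) = {Load, Store, Halt}
AG ((~crit | ~wait) & (~crit | ~valid)): greatest fixpoint, start Z0 = {Load, Store, Halt}, keep only states in Sat with every successor in Z. Z1 = {Load, Store}; fixed.
Sat(AG ((~crit | ~wait) & (~crit | ~valid))) = {Load, Store}
EF (AG ((~crit | ~wait) & (~crit | ~valid))): least fixpoint, start Z0 = {Load, Store}, add states with some successor in Z. Z1 = {Reset, Load, Store}; fixed.
Sat(EF (AG ((~crit | ~wait) & (~crit | ~valid)))) = {Reset, Load, Store}
Sat(EX (EF (AG ((~crit | ~wait) & (~crit | ~valid))))) = {s : some successor in {Reset, Load, Store}} = {Reset, Load, Store}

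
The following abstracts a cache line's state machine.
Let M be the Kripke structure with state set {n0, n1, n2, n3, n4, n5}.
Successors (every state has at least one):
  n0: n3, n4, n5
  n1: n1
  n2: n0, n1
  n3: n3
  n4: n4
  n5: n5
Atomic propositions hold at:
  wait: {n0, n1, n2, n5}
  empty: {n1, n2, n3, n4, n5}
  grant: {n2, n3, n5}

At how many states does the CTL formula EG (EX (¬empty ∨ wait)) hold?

4

Sat(¬empty) = {n0}
Sat(¬empty ∨ wait) = {n0, n1, n2, n5}
Sat(EX (¬empty ∨ wait)) = {s : some successor in {n0, n1, n2, n5}} = {n0, n1, n2, n5}
EG (EX (¬empty ∨ wait)): greatest fixpoint, start Z0 = {n0, n1, n2, n5}, keep only states in Sat with some successor in Z. Already a fixed point.
Sat(EG (EX (¬empty ∨ wait))) = {n0, n1, n2, n5}
|Sat(EG (EX (¬empty ∨ wait)))| = |{n0, n1, n2, n5}| = 4.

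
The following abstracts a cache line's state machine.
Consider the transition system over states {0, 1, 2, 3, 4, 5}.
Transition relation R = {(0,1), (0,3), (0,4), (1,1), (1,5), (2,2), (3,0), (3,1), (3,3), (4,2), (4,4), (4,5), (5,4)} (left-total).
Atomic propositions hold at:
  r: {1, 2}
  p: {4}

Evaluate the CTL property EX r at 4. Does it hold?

Yes

Sat(EX r) = {s : some successor in {1, 2}} = {0, 1, 2, 3, 4}
4 ∈ Sat(EX r) = {0, 1, 2, 3, 4}, so the formula holds at 4.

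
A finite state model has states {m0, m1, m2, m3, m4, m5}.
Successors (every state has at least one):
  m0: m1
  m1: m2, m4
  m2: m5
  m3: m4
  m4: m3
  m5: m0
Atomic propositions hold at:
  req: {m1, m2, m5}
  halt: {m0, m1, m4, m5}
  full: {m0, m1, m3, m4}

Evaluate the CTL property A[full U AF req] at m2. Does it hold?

AF req: least fixpoint, start Z0 = {m1, m2, m5}, add states with every successor in Z. Z1 = {m0, m1, m2, m5}; fixed.
Sat(AF req) = {m0, m1, m2, m5}
A[full U AF req]: least fixpoint, start Z0 = Sat(AF req) = {m0, m1, m2, m5}, add states in Sat(full) with every successor in Z. Already a fixed point.
Sat(A[full U AF req]) = {m0, m1, m2, m5}
m2 ∈ Sat(A[full U AF req]) = {m0, m1, m2, m5}, so the formula holds at m2.

Yes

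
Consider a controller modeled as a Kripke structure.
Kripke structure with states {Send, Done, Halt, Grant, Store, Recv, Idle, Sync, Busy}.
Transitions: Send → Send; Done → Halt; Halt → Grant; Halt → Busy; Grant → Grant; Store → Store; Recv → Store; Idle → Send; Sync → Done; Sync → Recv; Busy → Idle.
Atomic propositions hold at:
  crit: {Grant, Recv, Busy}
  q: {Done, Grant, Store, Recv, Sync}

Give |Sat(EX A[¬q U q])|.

Sat(¬q) = {Send, Halt, Idle, Busy}
A[¬q U q]: least fixpoint, start Z0 = Sat(q) = {Done, Grant, Store, Recv, Sync}, add states in Sat(¬q) with every successor in Z. Already a fixed point.
Sat(A[¬q U q]) = {Done, Grant, Store, Recv, Sync}
Sat(EX A[¬q U q]) = {s : some successor in {Done, Grant, Store, Recv, Sync}} = {Halt, Grant, Store, Recv, Sync}
|Sat(EX A[¬q U q])| = |{Halt, Grant, Store, Recv, Sync}| = 5.

5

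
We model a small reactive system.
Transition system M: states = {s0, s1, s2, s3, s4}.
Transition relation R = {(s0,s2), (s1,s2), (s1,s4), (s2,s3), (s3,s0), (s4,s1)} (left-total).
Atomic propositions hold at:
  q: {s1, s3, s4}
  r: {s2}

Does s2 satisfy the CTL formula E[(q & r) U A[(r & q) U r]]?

Sat(q & r) = ∅
Sat(r & q) = ∅
A[(r & q) U r]: least fixpoint, start Z0 = Sat(r) = {s2}, add states in Sat(r & q) with every successor in Z. Already a fixed point.
Sat(A[(r & q) U r]) = {s2}
E[(q & r) U A[(r & q) U r]]: least fixpoint, start Z0 = Sat(A[(r & q) U r]) = {s2}, add states in Sat(q & r) with some successor in Z. Already a fixed point.
Sat(E[(q & r) U A[(r & q) U r]]) = {s2}
s2 ∈ Sat(E[(q & r) U A[(r & q) U r]]) = {s2}, so the formula holds at s2.

Yes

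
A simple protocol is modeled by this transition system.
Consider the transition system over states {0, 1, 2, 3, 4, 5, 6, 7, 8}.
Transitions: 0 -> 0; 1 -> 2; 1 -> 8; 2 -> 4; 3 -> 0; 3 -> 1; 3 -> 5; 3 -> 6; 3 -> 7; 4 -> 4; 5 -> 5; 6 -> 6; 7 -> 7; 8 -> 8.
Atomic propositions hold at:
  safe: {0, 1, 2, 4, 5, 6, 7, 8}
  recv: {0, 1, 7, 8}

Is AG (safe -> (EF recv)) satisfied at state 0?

EF recv: least fixpoint, start Z0 = {0, 1, 7, 8}, add states with some successor in Z. Z1 = {0, 1, 3, 7, 8}; fixed.
Sat(EF recv) = {0, 1, 3, 7, 8}
Sat(safe -> (EF recv)) = {0, 1, 3, 7, 8}
AG (safe -> (EF recv)): greatest fixpoint, start Z0 = {0, 1, 3, 7, 8}, keep only states in Sat with every successor in Z. Z1 = {0, 7, 8}; fixed.
Sat(AG (safe -> (EF recv))) = {0, 7, 8}
0 ∈ Sat(AG (safe -> (EF recv))) = {0, 7, 8}, so the formula holds at 0.

Yes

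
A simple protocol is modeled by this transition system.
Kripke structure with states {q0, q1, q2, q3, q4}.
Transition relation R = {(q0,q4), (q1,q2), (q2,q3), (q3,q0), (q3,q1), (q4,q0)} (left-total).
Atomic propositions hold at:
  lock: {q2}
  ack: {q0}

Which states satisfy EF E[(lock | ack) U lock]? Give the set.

Sat(lock | ack) = {q0, q2}
E[(lock | ack) U lock]: least fixpoint, start Z0 = Sat(lock) = {q2}, add states in Sat(lock | ack) with some successor in Z. Already a fixed point.
Sat(E[(lock | ack) U lock]) = {q2}
EF E[(lock | ack) U lock]: least fixpoint, start Z0 = {q2}, add states with some successor in Z. Z1 = {q1, q2}; Z2 = {q1, q2, q3}; fixed.
Sat(EF E[(lock | ack) U lock]) = {q1, q2, q3}

{q1, q2, q3}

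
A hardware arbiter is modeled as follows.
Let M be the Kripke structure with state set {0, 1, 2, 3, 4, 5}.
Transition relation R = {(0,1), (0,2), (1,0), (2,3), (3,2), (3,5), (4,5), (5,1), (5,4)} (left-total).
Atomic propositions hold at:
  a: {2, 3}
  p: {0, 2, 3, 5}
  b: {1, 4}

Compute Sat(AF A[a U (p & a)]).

{2, 3}

Sat(p & a) = {2, 3}
A[a U (p & a)]: least fixpoint, start Z0 = Sat((p & a)) = {2, 3}, add states in Sat(a) with every successor in Z. Already a fixed point.
Sat(A[a U (p & a)]) = {2, 3}
AF A[a U (p & a)]: least fixpoint, start Z0 = {2, 3}, add states with every successor in Z. Already a fixed point.
Sat(AF A[a U (p & a)]) = {2, 3}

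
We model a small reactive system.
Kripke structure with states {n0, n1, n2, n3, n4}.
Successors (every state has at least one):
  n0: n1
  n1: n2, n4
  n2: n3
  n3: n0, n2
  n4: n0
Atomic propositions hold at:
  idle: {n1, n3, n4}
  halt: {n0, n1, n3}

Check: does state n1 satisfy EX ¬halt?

Yes

Sat(¬halt) = {n2, n4}
Sat(EX ¬halt) = {s : some successor in {n2, n4}} = {n1, n3}
n1 ∈ Sat(EX ¬halt) = {n1, n3}, so the formula holds at n1.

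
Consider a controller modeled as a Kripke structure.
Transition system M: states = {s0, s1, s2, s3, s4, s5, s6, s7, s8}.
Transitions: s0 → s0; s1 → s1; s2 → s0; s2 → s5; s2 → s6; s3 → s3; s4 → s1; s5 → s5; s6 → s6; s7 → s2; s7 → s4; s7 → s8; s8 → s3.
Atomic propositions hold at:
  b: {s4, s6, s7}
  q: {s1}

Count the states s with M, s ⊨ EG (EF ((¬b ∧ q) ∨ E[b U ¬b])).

8

Sat(¬b) = {s0, s1, s2, s3, s5, s8}
Sat(¬b ∧ q) = {s1}
E[b U ¬b]: least fixpoint, start Z0 = Sat(¬b) = {s0, s1, s2, s3, s5, s8}, add states in Sat(b) with some successor in Z. Z1 = {s0, s1, s2, s3, s4, s5, s7, s8}; fixed.
Sat(E[b U ¬b]) = {s0, s1, s2, s3, s4, s5, s7, s8}
Sat((¬b ∧ q) ∨ E[b U ¬b]) = {s0, s1, s2, s3, s4, s5, s7, s8}
EF ((¬b ∧ q) ∨ E[b U ¬b]): least fixpoint, start Z0 = {s0, s1, s2, s3, s4, s5, s7, s8}, add states with some successor in Z. Already a fixed point.
Sat(EF ((¬b ∧ q) ∨ E[b U ¬b])) = {s0, s1, s2, s3, s4, s5, s7, s8}
EG (EF ((¬b ∧ q) ∨ E[b U ¬b])): greatest fixpoint, start Z0 = {s0, s1, s2, s3, s4, s5, s7, s8}, keep only states in Sat with some successor in Z. Already a fixed point.
Sat(EG (EF ((¬b ∧ q) ∨ E[b U ¬b]))) = {s0, s1, s2, s3, s4, s5, s7, s8}
|Sat(EG (EF ((¬b ∧ q) ∨ E[b U ¬b])))| = |{s0, s1, s2, s3, s4, s5, s7, s8}| = 8.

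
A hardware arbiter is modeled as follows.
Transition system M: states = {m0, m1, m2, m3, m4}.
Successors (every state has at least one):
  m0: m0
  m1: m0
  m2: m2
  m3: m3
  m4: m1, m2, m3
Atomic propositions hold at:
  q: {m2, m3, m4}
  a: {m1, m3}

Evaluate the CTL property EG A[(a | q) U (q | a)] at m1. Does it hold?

No

Sat(a | q) = {m1, m2, m3, m4}
Sat(q | a) = {m1, m2, m3, m4}
A[(a | q) U (q | a)]: least fixpoint, start Z0 = Sat((q | a)) = {m1, m2, m3, m4}, add states in Sat(a | q) with every successor in Z. Already a fixed point.
Sat(A[(a | q) U (q | a)]) = {m1, m2, m3, m4}
EG A[(a | q) U (q | a)]: greatest fixpoint, start Z0 = {m1, m2, m3, m4}, keep only states in Sat with some successor in Z. Z1 = {m2, m3, m4}; fixed.
Sat(EG A[(a | q) U (q | a)]) = {m2, m3, m4}
m1 ∉ Sat(EG A[(a | q) U (q | a)]) = {m2, m3, m4}, so the formula does not hold at m1.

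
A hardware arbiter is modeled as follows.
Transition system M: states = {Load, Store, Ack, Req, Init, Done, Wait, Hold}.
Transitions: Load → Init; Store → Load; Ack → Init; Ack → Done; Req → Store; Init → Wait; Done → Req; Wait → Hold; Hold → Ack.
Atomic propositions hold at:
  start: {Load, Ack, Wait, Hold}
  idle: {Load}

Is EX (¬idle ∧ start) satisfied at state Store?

Sat(¬idle) = {Store, Ack, Req, Init, Done, Wait, Hold}
Sat(¬idle ∧ start) = {Ack, Wait, Hold}
Sat(EX (¬idle ∧ start)) = {s : some successor in {Ack, Wait, Hold}} = {Init, Wait, Hold}
Store ∉ Sat(EX (¬idle ∧ start)) = {Init, Wait, Hold}, so the formula does not hold at Store.

No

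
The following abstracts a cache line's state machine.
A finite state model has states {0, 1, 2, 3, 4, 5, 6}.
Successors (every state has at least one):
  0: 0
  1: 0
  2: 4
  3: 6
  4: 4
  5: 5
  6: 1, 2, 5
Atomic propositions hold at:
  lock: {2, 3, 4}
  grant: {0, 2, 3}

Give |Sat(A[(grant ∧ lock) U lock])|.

Sat(grant ∧ lock) = {2, 3}
A[(grant ∧ lock) U lock]: least fixpoint, start Z0 = Sat(lock) = {2, 3, 4}, add states in Sat(grant ∧ lock) with every successor in Z. Already a fixed point.
Sat(A[(grant ∧ lock) U lock]) = {2, 3, 4}
|Sat(A[(grant ∧ lock) U lock])| = |{2, 3, 4}| = 3.

3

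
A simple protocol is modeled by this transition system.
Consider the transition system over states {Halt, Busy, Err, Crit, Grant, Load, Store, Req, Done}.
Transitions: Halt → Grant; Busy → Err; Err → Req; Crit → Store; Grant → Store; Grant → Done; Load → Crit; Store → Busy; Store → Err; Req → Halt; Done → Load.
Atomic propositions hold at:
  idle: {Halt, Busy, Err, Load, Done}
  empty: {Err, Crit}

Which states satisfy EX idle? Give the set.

Sat(EX idle) = {s : some successor in {Halt, Busy, Err, Load, Done}} = {Busy, Grant, Store, Req, Done}

{Busy, Grant, Store, Req, Done}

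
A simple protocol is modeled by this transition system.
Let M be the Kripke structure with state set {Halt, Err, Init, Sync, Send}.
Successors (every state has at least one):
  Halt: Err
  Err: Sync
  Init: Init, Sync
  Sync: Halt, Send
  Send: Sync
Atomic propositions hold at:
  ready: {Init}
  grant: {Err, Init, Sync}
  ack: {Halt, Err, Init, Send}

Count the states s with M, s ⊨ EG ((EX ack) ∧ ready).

Sat(EX ack) = {s : some successor in {Halt, Err, Init, Send}} = {Halt, Init, Sync}
Sat((EX ack) ∧ ready) = {Init}
EG ((EX ack) ∧ ready): greatest fixpoint, start Z0 = {Init}, keep only states in Sat with some successor in Z. Already a fixed point.
Sat(EG ((EX ack) ∧ ready)) = {Init}
|Sat(EG ((EX ack) ∧ ready))| = |{Init}| = 1.

1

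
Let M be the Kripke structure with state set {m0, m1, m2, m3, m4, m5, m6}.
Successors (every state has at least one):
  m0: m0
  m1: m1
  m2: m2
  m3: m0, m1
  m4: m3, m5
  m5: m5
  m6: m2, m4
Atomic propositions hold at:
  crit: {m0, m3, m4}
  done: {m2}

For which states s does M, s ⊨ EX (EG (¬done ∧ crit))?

Sat(¬done) = {m0, m1, m3, m4, m5, m6}
Sat(¬done ∧ crit) = {m0, m3, m4}
EG (¬done ∧ crit): greatest fixpoint, start Z0 = {m0, m3, m4}, keep only states in Sat with some successor in Z. Already a fixed point.
Sat(EG (¬done ∧ crit)) = {m0, m3, m4}
Sat(EX (EG (¬done ∧ crit))) = {s : some successor in {m0, m3, m4}} = {m0, m3, m4, m6}

{m0, m3, m4, m6}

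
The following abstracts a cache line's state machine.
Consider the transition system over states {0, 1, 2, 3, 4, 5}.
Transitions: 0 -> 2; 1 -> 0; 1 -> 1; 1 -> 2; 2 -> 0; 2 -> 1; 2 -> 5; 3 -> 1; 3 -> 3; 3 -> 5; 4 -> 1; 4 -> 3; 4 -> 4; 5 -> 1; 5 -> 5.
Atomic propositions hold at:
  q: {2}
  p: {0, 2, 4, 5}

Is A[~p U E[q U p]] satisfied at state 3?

Sat(~p) = {1, 3}
E[q U p]: least fixpoint, start Z0 = Sat(p) = {0, 2, 4, 5}, add states in Sat(q) with some successor in Z. Already a fixed point.
Sat(E[q U p]) = {0, 2, 4, 5}
A[~p U E[q U p]]: least fixpoint, start Z0 = Sat(E[q U p]) = {0, 2, 4, 5}, add states in Sat(~p) with every successor in Z. Already a fixed point.
Sat(A[~p U E[q U p]]) = {0, 2, 4, 5}
3 ∉ Sat(A[~p U E[q U p]]) = {0, 2, 4, 5}, so the formula does not hold at 3.

No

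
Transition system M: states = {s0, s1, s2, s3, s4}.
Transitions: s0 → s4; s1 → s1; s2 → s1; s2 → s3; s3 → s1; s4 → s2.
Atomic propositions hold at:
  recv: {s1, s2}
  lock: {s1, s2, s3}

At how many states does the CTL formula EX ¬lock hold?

Sat(¬lock) = {s0, s4}
Sat(EX ¬lock) = {s : some successor in {s0, s4}} = {s0}
|Sat(EX ¬lock)| = |{s0}| = 1.

1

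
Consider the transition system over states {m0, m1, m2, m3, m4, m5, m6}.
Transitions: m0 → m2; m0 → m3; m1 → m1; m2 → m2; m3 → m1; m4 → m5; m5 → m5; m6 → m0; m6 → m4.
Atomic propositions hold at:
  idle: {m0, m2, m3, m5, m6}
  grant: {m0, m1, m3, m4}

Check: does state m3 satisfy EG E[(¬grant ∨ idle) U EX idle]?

Sat(¬grant) = {m2, m5, m6}
Sat(¬grant ∨ idle) = {m0, m2, m3, m5, m6}
Sat(EX idle) = {s : some successor in {m0, m2, m3, m5, m6}} = {m0, m2, m4, m5, m6}
E[(¬grant ∨ idle) U EX idle]: least fixpoint, start Z0 = Sat(EX idle) = {m0, m2, m4, m5, m6}, add states in Sat(¬grant ∨ idle) with some successor in Z. Already a fixed point.
Sat(E[(¬grant ∨ idle) U EX idle]) = {m0, m2, m4, m5, m6}
EG E[(¬grant ∨ idle) U EX idle]: greatest fixpoint, start Z0 = {m0, m2, m4, m5, m6}, keep only states in Sat with some successor in Z. Already a fixed point.
Sat(EG E[(¬grant ∨ idle) U EX idle]) = {m0, m2, m4, m5, m6}
m3 ∉ Sat(EG E[(¬grant ∨ idle) U EX idle]) = {m0, m2, m4, m5, m6}, so the formula does not hold at m3.

No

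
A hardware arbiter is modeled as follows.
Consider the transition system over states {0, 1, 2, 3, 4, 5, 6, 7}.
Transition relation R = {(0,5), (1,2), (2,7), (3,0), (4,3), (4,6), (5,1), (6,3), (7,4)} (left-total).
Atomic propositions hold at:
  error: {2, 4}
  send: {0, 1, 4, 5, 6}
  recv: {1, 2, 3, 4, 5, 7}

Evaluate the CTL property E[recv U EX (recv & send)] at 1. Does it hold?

Yes

Sat(recv & send) = {1, 4, 5}
Sat(EX (recv & send)) = {s : some successor in {1, 4, 5}} = {0, 5, 7}
E[recv U EX (recv & send)]: least fixpoint, start Z0 = Sat(EX (recv & send)) = {0, 5, 7}, add states in Sat(recv) with some successor in Z. Z1 = {0, 2, 3, 5, 7}; Z2 = {0, 1, 2, 3, 4, 5, 7}; fixed.
Sat(E[recv U EX (recv & send)]) = {0, 1, 2, 3, 4, 5, 7}
1 ∈ Sat(E[recv U EX (recv & send)]) = {0, 1, 2, 3, 4, 5, 7}, so the formula holds at 1.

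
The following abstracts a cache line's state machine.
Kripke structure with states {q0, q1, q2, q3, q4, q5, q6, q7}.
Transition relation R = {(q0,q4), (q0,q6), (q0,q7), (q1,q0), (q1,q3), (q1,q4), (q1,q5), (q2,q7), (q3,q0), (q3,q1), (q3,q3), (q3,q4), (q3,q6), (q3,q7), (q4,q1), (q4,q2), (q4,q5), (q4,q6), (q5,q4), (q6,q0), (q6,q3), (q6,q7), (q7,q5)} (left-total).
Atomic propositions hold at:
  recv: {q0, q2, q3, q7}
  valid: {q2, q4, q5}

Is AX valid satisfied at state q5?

Yes

Sat(AX valid) = {s : every successor in {q2, q4, q5}} = {q5, q7}
q5 ∈ Sat(AX valid) = {q5, q7}, so the formula holds at q5.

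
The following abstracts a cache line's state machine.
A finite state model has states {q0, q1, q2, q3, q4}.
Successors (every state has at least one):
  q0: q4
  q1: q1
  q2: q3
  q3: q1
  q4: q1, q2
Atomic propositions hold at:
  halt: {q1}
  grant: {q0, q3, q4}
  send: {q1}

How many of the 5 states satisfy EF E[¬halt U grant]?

Sat(¬halt) = {q0, q2, q3, q4}
E[¬halt U grant]: least fixpoint, start Z0 = Sat(grant) = {q0, q3, q4}, add states in Sat(¬halt) with some successor in Z. Z1 = {q0, q2, q3, q4}; fixed.
Sat(E[¬halt U grant]) = {q0, q2, q3, q4}
EF E[¬halt U grant]: least fixpoint, start Z0 = {q0, q2, q3, q4}, add states with some successor in Z. Already a fixed point.
Sat(EF E[¬halt U grant]) = {q0, q2, q3, q4}
|Sat(EF E[¬halt U grant])| = |{q0, q2, q3, q4}| = 4.

4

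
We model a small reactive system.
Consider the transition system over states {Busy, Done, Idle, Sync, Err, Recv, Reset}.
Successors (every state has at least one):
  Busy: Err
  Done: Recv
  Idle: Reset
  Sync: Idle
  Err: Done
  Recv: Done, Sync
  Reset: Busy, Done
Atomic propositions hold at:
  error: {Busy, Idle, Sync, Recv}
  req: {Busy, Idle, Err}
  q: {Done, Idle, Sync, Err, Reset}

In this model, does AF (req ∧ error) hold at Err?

No

Sat(req ∧ error) = {Busy, Idle}
AF (req ∧ error): least fixpoint, start Z0 = {Busy, Idle}, add states with every successor in Z. Z1 = {Busy, Idle, Sync}; fixed.
Sat(AF (req ∧ error)) = {Busy, Idle, Sync}
Err ∉ Sat(AF (req ∧ error)) = {Busy, Idle, Sync}, so the formula does not hold at Err.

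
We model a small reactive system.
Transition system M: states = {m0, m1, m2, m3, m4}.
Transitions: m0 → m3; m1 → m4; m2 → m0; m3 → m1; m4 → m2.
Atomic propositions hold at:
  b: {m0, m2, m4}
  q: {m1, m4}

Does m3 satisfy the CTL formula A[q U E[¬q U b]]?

Sat(¬q) = {m0, m2, m3}
E[¬q U b]: least fixpoint, start Z0 = Sat(b) = {m0, m2, m4}, add states in Sat(¬q) with some successor in Z. Already a fixed point.
Sat(E[¬q U b]) = {m0, m2, m4}
A[q U E[¬q U b]]: least fixpoint, start Z0 = Sat(E[¬q U b]) = {m0, m2, m4}, add states in Sat(q) with every successor in Z. Z1 = {m0, m1, m2, m4}; fixed.
Sat(A[q U E[¬q U b]]) = {m0, m1, m2, m4}
m3 ∉ Sat(A[q U E[¬q U b]]) = {m0, m1, m2, m4}, so the formula does not hold at m3.

No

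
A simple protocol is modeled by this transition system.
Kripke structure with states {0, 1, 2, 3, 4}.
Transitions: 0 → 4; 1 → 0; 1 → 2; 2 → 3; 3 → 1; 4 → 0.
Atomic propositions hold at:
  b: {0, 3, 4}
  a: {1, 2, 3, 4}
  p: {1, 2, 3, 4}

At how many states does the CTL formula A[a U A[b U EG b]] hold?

2

EG b: greatest fixpoint, start Z0 = {0, 3, 4}, keep only states in Sat with some successor in Z. Z1 = {0, 4}; fixed.
Sat(EG b) = {0, 4}
A[b U EG b]: least fixpoint, start Z0 = Sat(EG b) = {0, 4}, add states in Sat(b) with every successor in Z. Already a fixed point.
Sat(A[b U EG b]) = {0, 4}
A[a U A[b U EG b]]: least fixpoint, start Z0 = Sat(A[b U EG b]) = {0, 4}, add states in Sat(a) with every successor in Z. Already a fixed point.
Sat(A[a U A[b U EG b]]) = {0, 4}
|Sat(A[a U A[b U EG b]])| = |{0, 4}| = 2.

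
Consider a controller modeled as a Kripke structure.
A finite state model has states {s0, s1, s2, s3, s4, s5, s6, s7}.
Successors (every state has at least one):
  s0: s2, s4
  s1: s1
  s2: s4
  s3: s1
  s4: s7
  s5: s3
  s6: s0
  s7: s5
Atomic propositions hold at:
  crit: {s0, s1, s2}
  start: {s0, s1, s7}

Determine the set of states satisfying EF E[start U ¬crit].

Sat(¬crit) = {s3, s4, s5, s6, s7}
E[start U ¬crit]: least fixpoint, start Z0 = Sat(¬crit) = {s3, s4, s5, s6, s7}, add states in Sat(start) with some successor in Z. Z1 = {s0, s3, s4, s5, s6, s7}; fixed.
Sat(E[start U ¬crit]) = {s0, s3, s4, s5, s6, s7}
EF E[start U ¬crit]: least fixpoint, start Z0 = {s0, s3, s4, s5, s6, s7}, add states with some successor in Z. Z1 = {s0, s2, s3, s4, s5, s6, s7}; fixed.
Sat(EF E[start U ¬crit]) = {s0, s2, s3, s4, s5, s6, s7}

{s0, s2, s3, s4, s5, s6, s7}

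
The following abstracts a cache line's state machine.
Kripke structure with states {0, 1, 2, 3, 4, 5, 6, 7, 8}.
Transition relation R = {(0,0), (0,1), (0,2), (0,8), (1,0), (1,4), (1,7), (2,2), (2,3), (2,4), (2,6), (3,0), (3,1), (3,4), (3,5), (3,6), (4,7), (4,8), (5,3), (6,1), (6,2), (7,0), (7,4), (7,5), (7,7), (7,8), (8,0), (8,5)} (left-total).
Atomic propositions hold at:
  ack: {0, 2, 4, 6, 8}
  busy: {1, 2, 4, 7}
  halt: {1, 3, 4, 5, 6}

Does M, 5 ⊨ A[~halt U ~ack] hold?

Sat(~halt) = {0, 2, 7, 8}
Sat(~ack) = {1, 3, 5, 7}
A[~halt U ~ack]: least fixpoint, start Z0 = Sat(~ack) = {1, 3, 5, 7}, add states in Sat(~halt) with every successor in Z. Already a fixed point.
Sat(A[~halt U ~ack]) = {1, 3, 5, 7}
5 ∈ Sat(A[~halt U ~ack]) = {1, 3, 5, 7}, so the formula holds at 5.

Yes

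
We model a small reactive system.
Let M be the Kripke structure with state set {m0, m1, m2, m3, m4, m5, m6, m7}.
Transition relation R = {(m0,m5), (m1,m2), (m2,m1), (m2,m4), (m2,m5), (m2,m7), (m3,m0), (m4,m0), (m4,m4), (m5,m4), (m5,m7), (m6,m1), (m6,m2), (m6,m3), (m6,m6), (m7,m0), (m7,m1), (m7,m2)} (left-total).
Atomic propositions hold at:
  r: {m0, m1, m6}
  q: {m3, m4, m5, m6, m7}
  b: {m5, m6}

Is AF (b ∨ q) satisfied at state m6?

Yes

Sat(b ∨ q) = {m3, m4, m5, m6, m7}
AF (b ∨ q): least fixpoint, start Z0 = {m3, m4, m5, m6, m7}, add states with every successor in Z. Z1 = {m0, m3, m4, m5, m6, m7}; fixed.
Sat(AF (b ∨ q)) = {m0, m3, m4, m5, m6, m7}
m6 ∈ Sat(AF (b ∨ q)) = {m0, m3, m4, m5, m6, m7}, so the formula holds at m6.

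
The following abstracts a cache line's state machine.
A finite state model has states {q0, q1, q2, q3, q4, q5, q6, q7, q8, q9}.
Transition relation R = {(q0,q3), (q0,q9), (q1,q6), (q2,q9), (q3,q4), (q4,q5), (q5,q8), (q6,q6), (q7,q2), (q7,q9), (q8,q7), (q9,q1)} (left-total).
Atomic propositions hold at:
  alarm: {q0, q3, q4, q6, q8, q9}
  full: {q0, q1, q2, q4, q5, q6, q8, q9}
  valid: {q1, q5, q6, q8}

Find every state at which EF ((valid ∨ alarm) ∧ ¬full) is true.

Sat(valid ∨ alarm) = {q0, q1, q3, q4, q5, q6, q8, q9}
Sat(¬full) = {q3, q7}
Sat((valid ∨ alarm) ∧ ¬full) = {q3}
EF ((valid ∨ alarm) ∧ ¬full): least fixpoint, start Z0 = {q3}, add states with some successor in Z. Z1 = {q0, q3}; fixed.
Sat(EF ((valid ∨ alarm) ∧ ¬full)) = {q0, q3}

{q0, q3}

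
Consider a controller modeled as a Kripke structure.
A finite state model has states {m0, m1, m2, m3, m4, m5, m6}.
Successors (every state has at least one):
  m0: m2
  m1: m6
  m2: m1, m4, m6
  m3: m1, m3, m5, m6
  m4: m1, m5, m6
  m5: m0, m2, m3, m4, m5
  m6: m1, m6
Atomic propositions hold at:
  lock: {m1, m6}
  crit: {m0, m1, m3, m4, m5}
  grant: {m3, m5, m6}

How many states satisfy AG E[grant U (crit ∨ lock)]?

Sat(crit ∨ lock) = {m0, m1, m3, m4, m5, m6}
E[grant U (crit ∨ lock)]: least fixpoint, start Z0 = Sat((crit ∨ lock)) = {m0, m1, m3, m4, m5, m6}, add states in Sat(grant) with some successor in Z. Already a fixed point.
Sat(E[grant U (crit ∨ lock)]) = {m0, m1, m3, m4, m5, m6}
AG E[grant U (crit ∨ lock)]: greatest fixpoint, start Z0 = {m0, m1, m3, m4, m5, m6}, keep only states in Sat with every successor in Z. Z1 = {m1, m3, m4, m6}; Z2 = {m1, m6}; fixed.
Sat(AG E[grant U (crit ∨ lock)]) = {m1, m6}
|Sat(AG E[grant U (crit ∨ lock)])| = |{m1, m6}| = 2.

2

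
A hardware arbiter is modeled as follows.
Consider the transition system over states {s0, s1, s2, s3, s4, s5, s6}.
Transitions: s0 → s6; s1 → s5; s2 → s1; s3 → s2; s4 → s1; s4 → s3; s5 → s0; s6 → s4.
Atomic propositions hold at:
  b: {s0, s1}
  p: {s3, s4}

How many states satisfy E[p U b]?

E[p U b]: least fixpoint, start Z0 = Sat(b) = {s0, s1}, add states in Sat(p) with some successor in Z. Z1 = {s0, s1, s4}; fixed.
Sat(E[p U b]) = {s0, s1, s4}
|Sat(E[p U b])| = |{s0, s1, s4}| = 3.

3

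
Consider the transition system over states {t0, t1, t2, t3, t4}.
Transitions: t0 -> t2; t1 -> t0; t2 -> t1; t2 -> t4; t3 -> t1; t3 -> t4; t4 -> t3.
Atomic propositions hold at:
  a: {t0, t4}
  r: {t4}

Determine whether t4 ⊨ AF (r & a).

Yes

Sat(r & a) = {t4}
AF (r & a): least fixpoint, start Z0 = {t4}, add states with every successor in Z. Already a fixed point.
Sat(AF (r & a)) = {t4}
t4 ∈ Sat(AF (r & a)) = {t4}, so the formula holds at t4.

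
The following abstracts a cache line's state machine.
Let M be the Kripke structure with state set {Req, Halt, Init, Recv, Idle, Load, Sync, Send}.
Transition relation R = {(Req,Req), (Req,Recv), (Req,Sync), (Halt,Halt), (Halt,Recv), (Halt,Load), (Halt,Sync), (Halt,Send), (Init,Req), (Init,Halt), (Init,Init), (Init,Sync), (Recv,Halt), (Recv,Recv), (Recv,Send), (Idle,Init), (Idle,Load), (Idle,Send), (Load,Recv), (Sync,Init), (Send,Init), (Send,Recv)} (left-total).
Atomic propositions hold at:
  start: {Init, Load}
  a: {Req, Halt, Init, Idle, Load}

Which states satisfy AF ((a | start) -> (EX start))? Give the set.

{Halt, Init, Recv, Idle, Load, Sync, Send}

Sat(a | start) = {Req, Halt, Init, Idle, Load}
Sat(EX start) = {s : some successor in {Init, Load}} = {Halt, Init, Idle, Sync, Send}
Sat((a | start) -> (EX start)) = {Halt, Init, Recv, Idle, Sync, Send}
AF ((a | start) -> (EX start)): least fixpoint, start Z0 = {Halt, Init, Recv, Idle, Sync, Send}, add states with every successor in Z. Z1 = {Halt, Init, Recv, Idle, Load, Sync, Send}; fixed.
Sat(AF ((a | start) -> (EX start))) = {Halt, Init, Recv, Idle, Load, Sync, Send}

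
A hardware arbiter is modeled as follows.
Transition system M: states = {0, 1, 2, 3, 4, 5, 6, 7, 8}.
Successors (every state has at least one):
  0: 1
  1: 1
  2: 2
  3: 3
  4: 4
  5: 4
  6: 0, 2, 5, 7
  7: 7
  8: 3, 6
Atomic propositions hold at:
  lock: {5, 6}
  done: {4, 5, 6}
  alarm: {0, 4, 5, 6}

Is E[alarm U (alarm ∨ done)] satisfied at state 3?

Sat(alarm ∨ done) = {0, 4, 5, 6}
E[alarm U (alarm ∨ done)]: least fixpoint, start Z0 = Sat((alarm ∨ done)) = {0, 4, 5, 6}, add states in Sat(alarm) with some successor in Z. Already a fixed point.
Sat(E[alarm U (alarm ∨ done)]) = {0, 4, 5, 6}
3 ∉ Sat(E[alarm U (alarm ∨ done)]) = {0, 4, 5, 6}, so the formula does not hold at 3.

No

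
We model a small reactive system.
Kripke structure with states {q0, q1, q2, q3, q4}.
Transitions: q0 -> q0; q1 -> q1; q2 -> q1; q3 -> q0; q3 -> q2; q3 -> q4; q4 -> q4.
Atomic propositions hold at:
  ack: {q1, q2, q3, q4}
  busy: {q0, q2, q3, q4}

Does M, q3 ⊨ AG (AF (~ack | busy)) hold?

Sat(~ack) = {q0}
Sat(~ack | busy) = {q0, q2, q3, q4}
AF (~ack | busy): least fixpoint, start Z0 = {q0, q2, q3, q4}, add states with every successor in Z. Already a fixed point.
Sat(AF (~ack | busy)) = {q0, q2, q3, q4}
AG (AF (~ack | busy)): greatest fixpoint, start Z0 = {q0, q2, q3, q4}, keep only states in Sat with every successor in Z. Z1 = {q0, q3, q4}; Z2 = {q0, q4}; fixed.
Sat(AG (AF (~ack | busy))) = {q0, q4}
q3 ∉ Sat(AG (AF (~ack | busy))) = {q0, q4}, so the formula does not hold at q3.

No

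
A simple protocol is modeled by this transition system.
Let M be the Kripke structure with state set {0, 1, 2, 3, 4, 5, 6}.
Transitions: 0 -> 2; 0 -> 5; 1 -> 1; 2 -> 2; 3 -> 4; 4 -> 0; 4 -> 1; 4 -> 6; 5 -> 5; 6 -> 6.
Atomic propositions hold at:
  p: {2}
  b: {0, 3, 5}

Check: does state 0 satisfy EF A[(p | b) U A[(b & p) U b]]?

Sat(p | b) = {0, 2, 3, 5}
Sat(b & p) = ∅
A[(b & p) U b]: least fixpoint, start Z0 = Sat(b) = {0, 3, 5}, add states in Sat(b & p) with every successor in Z. Already a fixed point.
Sat(A[(b & p) U b]) = {0, 3, 5}
A[(p | b) U A[(b & p) U b]]: least fixpoint, start Z0 = Sat(A[(b & p) U b]) = {0, 3, 5}, add states in Sat(p | b) with every successor in Z. Already a fixed point.
Sat(A[(p | b) U A[(b & p) U b]]) = {0, 3, 5}
EF A[(p | b) U A[(b & p) U b]]: least fixpoint, start Z0 = {0, 3, 5}, add states with some successor in Z. Z1 = {0, 3, 4, 5}; fixed.
Sat(EF A[(p | b) U A[(b & p) U b]]) = {0, 3, 4, 5}
0 ∈ Sat(EF A[(p | b) U A[(b & p) U b]]) = {0, 3, 4, 5}, so the formula holds at 0.

Yes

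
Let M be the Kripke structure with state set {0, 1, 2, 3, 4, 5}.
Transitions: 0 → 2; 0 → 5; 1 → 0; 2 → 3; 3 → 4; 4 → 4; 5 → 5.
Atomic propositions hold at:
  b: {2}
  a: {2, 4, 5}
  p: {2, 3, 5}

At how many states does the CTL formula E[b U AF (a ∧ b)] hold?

Sat(a ∧ b) = {2}
AF (a ∧ b): least fixpoint, start Z0 = {2}, add states with every successor in Z. Already a fixed point.
Sat(AF (a ∧ b)) = {2}
E[b U AF (a ∧ b)]: least fixpoint, start Z0 = Sat(AF (a ∧ b)) = {2}, add states in Sat(b) with some successor in Z. Already a fixed point.
Sat(E[b U AF (a ∧ b)]) = {2}
|Sat(E[b U AF (a ∧ b)])| = |{2}| = 1.

1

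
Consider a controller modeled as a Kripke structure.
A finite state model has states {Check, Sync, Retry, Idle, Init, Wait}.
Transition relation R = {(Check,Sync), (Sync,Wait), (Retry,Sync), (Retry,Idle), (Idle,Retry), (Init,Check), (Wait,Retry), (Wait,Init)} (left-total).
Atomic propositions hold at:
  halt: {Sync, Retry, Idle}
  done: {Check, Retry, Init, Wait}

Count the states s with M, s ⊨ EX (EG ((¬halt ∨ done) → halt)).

3

Sat(¬halt) = {Check, Init, Wait}
Sat(¬halt ∨ done) = {Check, Retry, Init, Wait}
Sat((¬halt ∨ done) → halt) = {Sync, Retry, Idle}
EG ((¬halt ∨ done) → halt): greatest fixpoint, start Z0 = {Sync, Retry, Idle}, keep only states in Sat with some successor in Z. Z1 = {Retry, Idle}; fixed.
Sat(EG ((¬halt ∨ done) → halt)) = {Retry, Idle}
Sat(EX (EG ((¬halt ∨ done) → halt))) = {s : some successor in {Retry, Idle}} = {Retry, Idle, Wait}
|Sat(EX (EG ((¬halt ∨ done) → halt)))| = |{Retry, Idle, Wait}| = 3.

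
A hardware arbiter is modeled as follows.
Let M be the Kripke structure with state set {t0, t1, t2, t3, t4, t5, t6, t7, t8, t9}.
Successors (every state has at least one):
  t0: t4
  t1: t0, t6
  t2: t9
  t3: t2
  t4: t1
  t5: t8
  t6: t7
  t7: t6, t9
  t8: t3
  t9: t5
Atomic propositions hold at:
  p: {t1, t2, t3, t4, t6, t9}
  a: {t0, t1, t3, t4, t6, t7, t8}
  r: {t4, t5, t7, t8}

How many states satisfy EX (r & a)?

3

Sat(r & a) = {t4, t7, t8}
Sat(EX (r & a)) = {s : some successor in {t4, t7, t8}} = {t0, t5, t6}
|Sat(EX (r & a))| = |{t0, t5, t6}| = 3.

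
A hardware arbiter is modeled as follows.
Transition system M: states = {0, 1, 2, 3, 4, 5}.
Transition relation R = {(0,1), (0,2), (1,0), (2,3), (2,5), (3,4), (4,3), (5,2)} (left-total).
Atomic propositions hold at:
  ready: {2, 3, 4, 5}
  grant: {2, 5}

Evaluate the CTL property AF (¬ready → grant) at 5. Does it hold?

Yes

Sat(¬ready) = {0, 1}
Sat(¬ready → grant) = {2, 3, 4, 5}
AF (¬ready → grant): least fixpoint, start Z0 = {2, 3, 4, 5}, add states with every successor in Z. Already a fixed point.
Sat(AF (¬ready → grant)) = {2, 3, 4, 5}
5 ∈ Sat(AF (¬ready → grant)) = {2, 3, 4, 5}, so the formula holds at 5.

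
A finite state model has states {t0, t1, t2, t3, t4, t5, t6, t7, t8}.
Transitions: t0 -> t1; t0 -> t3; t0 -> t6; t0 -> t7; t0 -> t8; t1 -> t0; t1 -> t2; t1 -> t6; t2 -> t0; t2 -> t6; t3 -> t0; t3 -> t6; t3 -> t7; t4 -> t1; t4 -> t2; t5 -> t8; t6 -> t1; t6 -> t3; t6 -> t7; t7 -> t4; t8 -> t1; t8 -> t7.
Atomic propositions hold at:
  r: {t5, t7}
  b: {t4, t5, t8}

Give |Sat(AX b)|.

Sat(AX b) = {s : every successor in {t4, t5, t8}} = {t5, t7}
|Sat(AX b)| = |{t5, t7}| = 2.

2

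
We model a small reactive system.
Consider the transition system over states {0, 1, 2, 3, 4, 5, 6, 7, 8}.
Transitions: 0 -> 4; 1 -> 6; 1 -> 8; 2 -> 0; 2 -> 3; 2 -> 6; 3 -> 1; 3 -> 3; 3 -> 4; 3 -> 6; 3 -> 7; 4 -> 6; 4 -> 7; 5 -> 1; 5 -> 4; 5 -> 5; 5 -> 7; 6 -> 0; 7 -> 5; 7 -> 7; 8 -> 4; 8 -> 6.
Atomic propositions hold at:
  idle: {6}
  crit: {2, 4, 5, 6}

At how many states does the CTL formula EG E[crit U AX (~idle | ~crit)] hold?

Sat(~idle) = {0, 1, 2, 3, 4, 5, 7, 8}
Sat(~crit) = {0, 1, 3, 7, 8}
Sat(~idle | ~crit) = {0, 1, 2, 3, 4, 5, 7, 8}
Sat(AX (~idle | ~crit)) = {s : every successor in {0, 1, 2, 3, 4, 5, 7, 8}} = {0, 5, 6, 7}
E[crit U AX (~idle | ~crit)]: least fixpoint, start Z0 = Sat(AX (~idle | ~crit)) = {0, 5, 6, 7}, add states in Sat(crit) with some successor in Z. Z1 = {0, 2, 4, 5, 6, 7}; fixed.
Sat(E[crit U AX (~idle | ~crit)]) = {0, 2, 4, 5, 6, 7}
EG E[crit U AX (~idle | ~crit)]: greatest fixpoint, start Z0 = {0, 2, 4, 5, 6, 7}, keep only states in Sat with some successor in Z. Already a fixed point.
Sat(EG E[crit U AX (~idle | ~crit)]) = {0, 2, 4, 5, 6, 7}
|Sat(EG E[crit U AX (~idle | ~crit)])| = |{0, 2, 4, 5, 6, 7}| = 6.

6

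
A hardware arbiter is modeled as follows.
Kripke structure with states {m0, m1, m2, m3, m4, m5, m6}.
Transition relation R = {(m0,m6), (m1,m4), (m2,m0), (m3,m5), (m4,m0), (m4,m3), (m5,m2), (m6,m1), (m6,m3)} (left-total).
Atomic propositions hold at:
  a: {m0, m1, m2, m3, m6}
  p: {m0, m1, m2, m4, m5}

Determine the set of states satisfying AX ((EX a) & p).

{m1, m2, m3, m5}

Sat(EX a) = {s : some successor in {m0, m1, m2, m3, m6}} = {m0, m2, m4, m5, m6}
Sat((EX a) & p) = {m0, m2, m4, m5}
Sat(AX ((EX a) & p)) = {s : every successor in {m0, m2, m4, m5}} = {m1, m2, m3, m5}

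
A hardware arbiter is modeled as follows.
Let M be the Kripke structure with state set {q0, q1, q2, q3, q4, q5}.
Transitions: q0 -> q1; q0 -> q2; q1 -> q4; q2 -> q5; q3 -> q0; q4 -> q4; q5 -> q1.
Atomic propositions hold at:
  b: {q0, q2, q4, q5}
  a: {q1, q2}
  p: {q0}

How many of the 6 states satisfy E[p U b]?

4

E[p U b]: least fixpoint, start Z0 = Sat(b) = {q0, q2, q4, q5}, add states in Sat(p) with some successor in Z. Already a fixed point.
Sat(E[p U b]) = {q0, q2, q4, q5}
|Sat(E[p U b])| = |{q0, q2, q4, q5}| = 4.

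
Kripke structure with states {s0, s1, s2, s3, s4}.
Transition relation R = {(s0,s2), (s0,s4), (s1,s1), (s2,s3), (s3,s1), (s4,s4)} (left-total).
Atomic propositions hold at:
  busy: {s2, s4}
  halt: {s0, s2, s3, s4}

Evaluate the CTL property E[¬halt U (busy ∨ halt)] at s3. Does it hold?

Yes

Sat(¬halt) = {s1}
Sat(busy ∨ halt) = {s0, s2, s3, s4}
E[¬halt U (busy ∨ halt)]: least fixpoint, start Z0 = Sat((busy ∨ halt)) = {s0, s2, s3, s4}, add states in Sat(¬halt) with some successor in Z. Already a fixed point.
Sat(E[¬halt U (busy ∨ halt)]) = {s0, s2, s3, s4}
s3 ∈ Sat(E[¬halt U (busy ∨ halt)]) = {s0, s2, s3, s4}, so the formula holds at s3.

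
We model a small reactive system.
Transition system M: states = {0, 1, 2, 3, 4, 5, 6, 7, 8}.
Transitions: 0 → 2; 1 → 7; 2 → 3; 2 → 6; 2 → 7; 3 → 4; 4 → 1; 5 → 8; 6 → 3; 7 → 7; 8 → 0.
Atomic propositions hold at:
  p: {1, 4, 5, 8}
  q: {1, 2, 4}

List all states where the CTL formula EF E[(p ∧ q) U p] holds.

Sat(p ∧ q) = {1, 4}
E[(p ∧ q) U p]: least fixpoint, start Z0 = Sat(p) = {1, 4, 5, 8}, add states in Sat(p ∧ q) with some successor in Z. Already a fixed point.
Sat(E[(p ∧ q) U p]) = {1, 4, 5, 8}
EF E[(p ∧ q) U p]: least fixpoint, start Z0 = {1, 4, 5, 8}, add states with some successor in Z. Z1 = {1, 3, 4, 5, 8}; Z2 = {1, 2, 3, 4, 5, 6, 8}; Z3 = {0, 1, 2, 3, 4, 5, 6, 8}; fixed.
Sat(EF E[(p ∧ q) U p]) = {0, 1, 2, 3, 4, 5, 6, 8}

{0, 1, 2, 3, 4, 5, 6, 8}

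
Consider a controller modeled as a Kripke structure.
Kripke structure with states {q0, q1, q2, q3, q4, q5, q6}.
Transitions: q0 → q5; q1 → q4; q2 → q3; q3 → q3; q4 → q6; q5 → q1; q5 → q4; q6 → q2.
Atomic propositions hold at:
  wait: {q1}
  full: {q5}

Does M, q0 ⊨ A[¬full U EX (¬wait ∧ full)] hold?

Yes

Sat(¬full) = {q0, q1, q2, q3, q4, q6}
Sat(¬wait) = {q0, q2, q3, q4, q5, q6}
Sat(¬wait ∧ full) = {q5}
Sat(EX (¬wait ∧ full)) = {s : some successor in {q5}} = {q0}
A[¬full U EX (¬wait ∧ full)]: least fixpoint, start Z0 = Sat(EX (¬wait ∧ full)) = {q0}, add states in Sat(¬full) with every successor in Z. Already a fixed point.
Sat(A[¬full U EX (¬wait ∧ full)]) = {q0}
q0 ∈ Sat(A[¬full U EX (¬wait ∧ full)]) = {q0}, so the formula holds at q0.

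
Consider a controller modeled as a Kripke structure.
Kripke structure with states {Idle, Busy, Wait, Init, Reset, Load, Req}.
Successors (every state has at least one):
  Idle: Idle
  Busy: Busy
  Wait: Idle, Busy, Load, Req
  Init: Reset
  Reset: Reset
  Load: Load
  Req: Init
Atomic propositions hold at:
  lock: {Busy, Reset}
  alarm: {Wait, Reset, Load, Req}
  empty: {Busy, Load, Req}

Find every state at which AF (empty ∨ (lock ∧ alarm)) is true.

{Busy, Init, Reset, Load, Req}

Sat(lock ∧ alarm) = {Reset}
Sat(empty ∨ (lock ∧ alarm)) = {Busy, Reset, Load, Req}
AF (empty ∨ (lock ∧ alarm)): least fixpoint, start Z0 = {Busy, Reset, Load, Req}, add states with every successor in Z. Z1 = {Busy, Init, Reset, Load, Req}; fixed.
Sat(AF (empty ∨ (lock ∧ alarm))) = {Busy, Init, Reset, Load, Req}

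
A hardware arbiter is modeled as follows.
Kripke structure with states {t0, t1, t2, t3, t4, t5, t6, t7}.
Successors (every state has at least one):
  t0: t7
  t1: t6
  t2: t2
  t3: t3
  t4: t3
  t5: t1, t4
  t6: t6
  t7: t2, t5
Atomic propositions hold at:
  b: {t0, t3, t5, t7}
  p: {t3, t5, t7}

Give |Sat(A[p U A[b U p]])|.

4

A[b U p]: least fixpoint, start Z0 = Sat(p) = {t3, t5, t7}, add states in Sat(b) with every successor in Z. Z1 = {t0, t3, t5, t7}; fixed.
Sat(A[b U p]) = {t0, t3, t5, t7}
A[p U A[b U p]]: least fixpoint, start Z0 = Sat(A[b U p]) = {t0, t3, t5, t7}, add states in Sat(p) with every successor in Z. Already a fixed point.
Sat(A[p U A[b U p]]) = {t0, t3, t5, t7}
|Sat(A[p U A[b U p]])| = |{t0, t3, t5, t7}| = 4.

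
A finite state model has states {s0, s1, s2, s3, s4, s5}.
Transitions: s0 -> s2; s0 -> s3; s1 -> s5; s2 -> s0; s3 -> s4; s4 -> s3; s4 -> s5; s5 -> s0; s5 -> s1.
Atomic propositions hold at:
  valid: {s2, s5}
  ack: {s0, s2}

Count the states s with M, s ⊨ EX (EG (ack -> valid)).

5

Sat(ack -> valid) = {s1, s2, s3, s4, s5}
EG (ack -> valid): greatest fixpoint, start Z0 = {s1, s2, s3, s4, s5}, keep only states in Sat with some successor in Z. Z1 = {s1, s3, s4, s5}; fixed.
Sat(EG (ack -> valid)) = {s1, s3, s4, s5}
Sat(EX (EG (ack -> valid))) = {s : some successor in {s1, s3, s4, s5}} = {s0, s1, s3, s4, s5}
|Sat(EX (EG (ack -> valid)))| = |{s0, s1, s3, s4, s5}| = 5.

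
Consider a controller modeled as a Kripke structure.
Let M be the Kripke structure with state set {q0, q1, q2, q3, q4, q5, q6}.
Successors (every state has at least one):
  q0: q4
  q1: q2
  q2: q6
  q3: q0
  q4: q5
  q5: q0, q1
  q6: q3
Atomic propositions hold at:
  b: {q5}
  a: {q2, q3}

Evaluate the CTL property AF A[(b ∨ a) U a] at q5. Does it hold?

No

Sat(b ∨ a) = {q2, q3, q5}
A[(b ∨ a) U a]: least fixpoint, start Z0 = Sat(a) = {q2, q3}, add states in Sat(b ∨ a) with every successor in Z. Already a fixed point.
Sat(A[(b ∨ a) U a]) = {q2, q3}
AF A[(b ∨ a) U a]: least fixpoint, start Z0 = {q2, q3}, add states with every successor in Z. Z1 = {q1, q2, q3, q6}; fixed.
Sat(AF A[(b ∨ a) U a]) = {q1, q2, q3, q6}
q5 ∉ Sat(AF A[(b ∨ a) U a]) = {q1, q2, q3, q6}, so the formula does not hold at q5.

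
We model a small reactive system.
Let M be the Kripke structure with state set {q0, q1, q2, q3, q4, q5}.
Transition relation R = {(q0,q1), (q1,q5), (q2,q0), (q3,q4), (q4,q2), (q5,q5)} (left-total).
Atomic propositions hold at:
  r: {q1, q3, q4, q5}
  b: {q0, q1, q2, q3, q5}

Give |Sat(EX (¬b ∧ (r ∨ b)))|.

1

Sat(¬b) = {q4}
Sat(r ∨ b) = {q0, q1, q2, q3, q4, q5}
Sat(¬b ∧ (r ∨ b)) = {q4}
Sat(EX (¬b ∧ (r ∨ b))) = {s : some successor in {q4}} = {q3}
|Sat(EX (¬b ∧ (r ∨ b)))| = |{q3}| = 1.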